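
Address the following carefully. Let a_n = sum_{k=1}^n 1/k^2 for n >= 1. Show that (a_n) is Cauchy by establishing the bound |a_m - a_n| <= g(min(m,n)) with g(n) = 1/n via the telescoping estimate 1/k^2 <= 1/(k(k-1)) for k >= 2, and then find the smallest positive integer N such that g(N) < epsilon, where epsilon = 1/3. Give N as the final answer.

For m > n >= 1: |a_m - a_n| = sum_{k=n+1}^m 1/k^2.
Use 1/k^2 <= 1/(k(k-1)) = 1/(k-1) - 1/k for k >= 2:
sum_{k=n+1}^m 1/k^2 <= sum_{k=n+1}^m (1/(k-1) - 1/k) = 1/n - 1/m <= 1/n.
By symmetry the same bound holds with n,m swapped, so |a_m - a_n| <= 1/min(m,n) = g(min(m,n)). Since g(n) -> 0, (a_n) is Cauchy.
Now solve g(N) < 1/3: 1/N < 1/3 <=> N > 1/(1/3) = 3.
The smallest integer strictly greater than 3 is N = 4.
Check: g(4) = 1/4 < 1/3; g(3) = 1/3 >= 1/3. So N = 4.

4


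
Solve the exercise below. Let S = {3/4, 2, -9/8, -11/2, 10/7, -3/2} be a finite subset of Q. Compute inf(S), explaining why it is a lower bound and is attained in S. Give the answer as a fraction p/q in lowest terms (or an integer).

S is finite, so inf(S) = min(S).
Sorted increasing:
-11/2, -3/2, -9/8, 3/4, 10/7, 2
The extremum is -11/2.
For every x in S, x >= -11/2. And -11/2 is in S, so it is attained.
Therefore inf(S) = -11/2.

-11/2


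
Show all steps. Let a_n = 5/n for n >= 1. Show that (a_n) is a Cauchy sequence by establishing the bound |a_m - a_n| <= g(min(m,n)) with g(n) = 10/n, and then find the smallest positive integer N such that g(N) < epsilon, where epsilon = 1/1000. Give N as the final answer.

For any m, n >= 1, by the triangle inequality:
|a_m - a_n| = |5/m - 5/n| <= 5*1/m + 5*1/n <= 10/min(m,n).
So g(n) = 10/n bounds the Cauchy difference. Since g(n) -> 0, (a_n) is Cauchy.
Now solve g(N) < 1/1000: 10/N < 1/1000 <=> N > 10 / (1/1000) = 10000.
The smallest integer strictly greater than 10000 is N = 10001.
Check: g(10001) = 10/10001 = 10/10001 < 1/1000; g(10000) = 1/1000 >= 1/1000. So N = 10001.

10001


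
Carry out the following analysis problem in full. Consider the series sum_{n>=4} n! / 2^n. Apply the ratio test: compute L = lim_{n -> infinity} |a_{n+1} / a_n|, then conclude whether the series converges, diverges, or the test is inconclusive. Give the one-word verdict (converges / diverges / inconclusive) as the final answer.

Let a_n denote the general term. Form the ratio a_{n+1}/a_n and simplify:
a_{n+1}/a_n = n/2 + 1/2
Take the limit as n -> infinity: L = infinity.
Since L = infinity > 1 (or L = infinity), the ratio test implies the series diverges.

diverges


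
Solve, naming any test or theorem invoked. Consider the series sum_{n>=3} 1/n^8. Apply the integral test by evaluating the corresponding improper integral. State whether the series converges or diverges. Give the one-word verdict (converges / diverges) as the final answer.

Let f(x) = x^(-8). Then f is positive, continuous, and decreasing on [3, infinity), so the integral test applies.
Compute the improper integral int_{3}^infinity f(x) dx:
  antiderivative F(x) = -1/(7*x^7).
  As x -> infinity, F(x) -> 0 (since p = 8 > 1).
  So int = F(infinity) - F(3) = 0 - (-1/15309) = 1/15309.
  Finite, so by the integral test, the series converges.

converges


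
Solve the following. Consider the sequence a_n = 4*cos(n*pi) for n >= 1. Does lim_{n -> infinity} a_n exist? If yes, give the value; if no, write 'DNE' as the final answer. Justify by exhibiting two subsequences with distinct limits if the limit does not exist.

Examine the behaviour of a_n along subsequences.
cos(n*pi) = (-1)^n, so a_n = 4*(-1)^n. a_{2k} = 4 -> 4. a_{2k+1} = -4 -> -4.
Since these two subsequential limits are 4 and -4, distinct, the full sequence cannot converge (a convergent sequence has all subsequences tending to the same limit). So lim a_n does not exist.

DNE


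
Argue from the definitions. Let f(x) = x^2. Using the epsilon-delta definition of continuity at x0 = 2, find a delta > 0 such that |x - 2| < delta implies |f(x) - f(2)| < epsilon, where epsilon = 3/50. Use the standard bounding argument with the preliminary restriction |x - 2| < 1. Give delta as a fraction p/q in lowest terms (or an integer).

Factor: |x^2 - (2)^2| = |x - 2| * |x + 2|.
Impose |x - 2| < 1 first. Then |x + 2| = |(x - 2) + 2*(2)| <= |x - 2| + 2*|2| < 1 + 4 = 5.
So |x^2 - (2)^2| < delta * 5.
We need delta * 5 <= 3/50, i.e. delta <= 3/50/5 = 3/250.
Since 3/250 < 1, this is tighter than 1; take delta = 3/250.
So delta = 3/250 works.

3/250


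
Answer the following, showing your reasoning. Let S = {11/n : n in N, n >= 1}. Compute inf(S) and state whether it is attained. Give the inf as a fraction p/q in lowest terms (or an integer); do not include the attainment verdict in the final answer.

Analysis:
- Values: 11, 11/2, 11/3, 11/4, ... strictly decreasing.
- The maximum is 11 (n=1); sup = 11 (attained).
- The set is bounded below by 0; 11/n -> 0 so 0 is the greatest lower bound.
- 0 is not in the set, so inf = 0 is not attained.
Conclusion: inf(S) = 0, not attained in S.

0


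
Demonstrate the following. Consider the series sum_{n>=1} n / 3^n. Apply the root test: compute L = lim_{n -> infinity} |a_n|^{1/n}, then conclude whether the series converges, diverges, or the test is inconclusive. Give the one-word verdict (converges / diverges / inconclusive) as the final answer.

Let a_n denote the general term. Form |a_n|^(1/n) and simplify:
|a_n|^(1/n) = n^(1/n)/3
Take the limit as n -> infinity: L = 1/3.
Since L = 1/3 < 1, the root test implies convergence.

converges


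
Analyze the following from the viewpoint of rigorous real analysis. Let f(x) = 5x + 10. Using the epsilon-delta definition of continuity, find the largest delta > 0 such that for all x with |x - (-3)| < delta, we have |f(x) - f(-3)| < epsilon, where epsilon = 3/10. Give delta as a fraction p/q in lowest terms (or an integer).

We compute f(-3) = 5*(-3) + 10 = -5.
|f(x) - f(-3)| = |5x + 10 - (-5)| = |5(x - (-3))| = 5|x - (-3)|.
We need 5|x - (-3)| < 3/10, i.e. |x - (-3)| < 3/10 / 5 = 3/50.
So any delta <= 3/50 works. Conversely, if delta > 3/50, then x = -3 + 3/50 satisfies |x - (-3)| = 3/50 < delta but |f(x) - f(-3)| = 5 * 3/50 = 3/10, which is not < 3/10; so no larger delta works.
Hence the largest such delta is 3/50.

3/50


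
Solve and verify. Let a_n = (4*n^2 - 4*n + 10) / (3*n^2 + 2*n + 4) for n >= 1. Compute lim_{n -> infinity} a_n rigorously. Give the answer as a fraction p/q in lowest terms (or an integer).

Divide numerator and denominator by n^2, the highest power:
numerator / n^2 = 4 - 4/n + 10/n^2
denominator / n^2 = 3 + 2/n + 4/n^2
As n -> infinity, all terms of the form c/n^k (k >= 1) tend to 0.
So numerator / n^2 -> 4 and denominator / n^2 -> 3.
Therefore lim a_n = 4/3.

4/3


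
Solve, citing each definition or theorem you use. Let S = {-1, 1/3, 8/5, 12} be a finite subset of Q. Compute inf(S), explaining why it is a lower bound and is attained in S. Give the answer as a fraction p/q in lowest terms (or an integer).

S is finite, so inf(S) = min(S).
Sorted increasing:
-1, 1/3, 8/5, 12
The extremum is -1.
For every x in S, x >= -1. And -1 is in S, so it is attained.
Therefore inf(S) = -1.

-1


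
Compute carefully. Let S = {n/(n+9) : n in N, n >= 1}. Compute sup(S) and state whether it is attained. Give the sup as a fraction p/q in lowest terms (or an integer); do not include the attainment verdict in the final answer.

Analysis:
- Values: 1/10, 2/11, 1/4, 4/13, ... strictly increasing.
- Minimum is 1/10 (n=1); inf = 1/10 (attained).
- n/(n+9) = 1 - 9/(n+9) -> 1 from below as n -> infinity, and never equals 1.
- So sup = 1 (not attained).
Conclusion: sup(S) = 1, not attained in S.

1


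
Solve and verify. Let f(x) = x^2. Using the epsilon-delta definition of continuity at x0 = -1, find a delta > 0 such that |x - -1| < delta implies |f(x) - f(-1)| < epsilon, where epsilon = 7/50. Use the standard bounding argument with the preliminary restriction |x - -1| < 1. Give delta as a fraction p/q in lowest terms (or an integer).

Factor: |x^2 - (-1)^2| = |x - -1| * |x + -1|.
Impose |x - -1| < 1 first. Then |x + -1| = |(x - -1) + 2*(-1)| <= |x - -1| + 2*|-1| < 1 + 2 = 3.
So |x^2 - (-1)^2| < delta * 3.
We need delta * 3 <= 7/50, i.e. delta <= 7/50/3 = 7/150.
Since 7/150 < 1, this is tighter than 1; take delta = 7/150.
So delta = 7/150 works.

7/150


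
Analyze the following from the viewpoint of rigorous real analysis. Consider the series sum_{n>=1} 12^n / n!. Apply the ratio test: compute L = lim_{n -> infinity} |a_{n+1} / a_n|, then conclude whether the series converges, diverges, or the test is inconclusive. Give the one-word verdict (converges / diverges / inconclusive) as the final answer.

Let a_n denote the general term. Form the ratio a_{n+1}/a_n and simplify:
a_{n+1}/a_n = 12/(n + 1)
Take the limit as n -> infinity: L = 0.
Since L = 0 < 1, the ratio test implies the series converges.

converges


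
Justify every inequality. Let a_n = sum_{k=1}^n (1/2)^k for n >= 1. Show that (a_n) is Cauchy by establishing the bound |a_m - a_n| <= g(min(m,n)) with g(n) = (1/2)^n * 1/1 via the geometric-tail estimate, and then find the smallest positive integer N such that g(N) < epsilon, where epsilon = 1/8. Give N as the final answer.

For m > n >= 1: |a_m - a_n| = sum_{k=n+1}^m (1/2)^k < sum_{k=n+1}^infinity (1/2)^k = (1/2)^(n+1) / (1 - 1/2) = (1/2)^n * (1/2) * (2/1) = (1/2)^n * 1/1.
So g(n) = (1/2)^n / 1. Since g(n) -> 0, (a_n) is Cauchy.
Now solve g(N) < 1/8: (1/2)^N / 1 < 1/8 <=> 2^N > 1 / (1 * 1/8) = 8.
Check powers of 2: 2^3 = 8 <= 8, 2^4 = 16 > 8.
So the smallest such N is 4. Check: g(4) = 1/(1 * 16) = 1/16 < 1/8.

4


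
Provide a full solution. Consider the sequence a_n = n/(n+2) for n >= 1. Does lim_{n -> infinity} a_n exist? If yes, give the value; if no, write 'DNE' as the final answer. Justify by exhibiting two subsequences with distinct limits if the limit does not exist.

Examine the behaviour of a_n along subsequences.
Even-n subsequence a_{2k} = (2k)/(2k+2) -> 1. Odd-n subsequence a_{2k+1} = (2k+1)/(2k+3) -> 1. Both tend to 1, which suggests the limit is 1; verify directly.
|a_n - 1| = |n - (n+2)| / (n+2) = 2/(n+2) < 2/n for every n >= 1.
Given epsilon > 0, choose a positive integer N > 2/epsilon. Then for all n >= N, |a_n - 1| < 2/n <= 2/N < epsilon.
So by the definition of the limit, lim a_n exists and equals 1.

1


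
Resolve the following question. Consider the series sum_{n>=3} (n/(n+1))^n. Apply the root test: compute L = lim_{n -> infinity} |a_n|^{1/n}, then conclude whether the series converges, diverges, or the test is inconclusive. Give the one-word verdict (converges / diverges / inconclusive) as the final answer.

Let a_n denote the general term. Form |a_n|^(1/n) and simplify:
|a_n|^(1/n) = n/(n + 1)
Take the limit as n -> infinity: L = 1.
Since L = 1, the root test is inconclusive. (In fact a_n = (n/(n+1))^n -> e^(-1) != 0, so the nth-term test shows divergence; but the root test itself gives no conclusion.)

inconclusive


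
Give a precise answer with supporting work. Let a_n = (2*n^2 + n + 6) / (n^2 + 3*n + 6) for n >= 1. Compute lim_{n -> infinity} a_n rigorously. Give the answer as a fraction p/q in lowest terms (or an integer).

Divide numerator and denominator by n^2, the highest power:
numerator / n^2 = 2 + 1/n + 6/n^2
denominator / n^2 = 1 + 3/n + 6/n^2
As n -> infinity, all terms of the form c/n^k (k >= 1) tend to 0.
So numerator / n^2 -> 2 and denominator / n^2 -> 1.
Therefore lim a_n = 2.

2


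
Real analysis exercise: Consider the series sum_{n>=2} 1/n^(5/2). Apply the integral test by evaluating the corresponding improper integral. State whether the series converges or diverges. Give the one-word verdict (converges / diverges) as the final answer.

Let f(x) = x^(-5/2). Then f is positive, continuous, and decreasing on [2, infinity), so the integral test applies.
Compute the improper integral int_{2}^infinity f(x) dx:
  antiderivative F(x) = -2/(3*x^(3/2)).
  As x -> infinity, F(x) -> 0 (since p = 5/2 > 1).
  So int = F(infinity) - F(2) = 0 - (-sqrt(2)/6) = sqrt(2)/6.
  Finite, so by the integral test, the series converges.

converges


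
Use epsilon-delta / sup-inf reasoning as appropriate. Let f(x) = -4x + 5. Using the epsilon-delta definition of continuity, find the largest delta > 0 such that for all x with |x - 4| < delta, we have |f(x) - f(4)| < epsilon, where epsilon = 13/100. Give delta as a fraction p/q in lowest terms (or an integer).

We compute f(4) = -4*(4) + 5 = -11.
|f(x) - f(4)| = |-4x + 5 - (-11)| = |-4(x - 4)| = 4|x - 4|.
We need 4|x - 4| < 13/100, i.e. |x - 4| < 13/100 / 4 = 13/400.
So any delta <= 13/400 works. Conversely, if delta > 13/400, then x = 4 + 13/400 satisfies |x - 4| = 13/400 < delta but |f(x) - f(4)| = 4 * 13/400 = 13/100, which is not < 13/100; so no larger delta works.
Hence the largest such delta is 13/400.

13/400


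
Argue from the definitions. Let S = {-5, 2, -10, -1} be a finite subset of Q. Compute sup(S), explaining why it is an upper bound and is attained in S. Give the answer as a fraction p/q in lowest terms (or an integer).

S is finite, so sup(S) = max(S).
Sorted decreasing:
2, -1, -5, -10
The extremum is 2.
For every x in S, x <= 2. And 2 is in S, so it is attained.
Therefore sup(S) = 2.

2


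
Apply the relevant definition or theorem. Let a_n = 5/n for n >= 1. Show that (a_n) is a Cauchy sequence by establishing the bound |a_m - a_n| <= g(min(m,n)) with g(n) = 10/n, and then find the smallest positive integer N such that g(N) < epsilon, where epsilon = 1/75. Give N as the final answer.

For any m, n >= 1, by the triangle inequality:
|a_m - a_n| = |5/m - 5/n| <= 5*1/m + 5*1/n <= 10/min(m,n).
So g(n) = 10/n bounds the Cauchy difference. Since g(n) -> 0, (a_n) is Cauchy.
Now solve g(N) < 1/75: 10/N < 1/75 <=> N > 10 / (1/75) = 750.
The smallest integer strictly greater than 750 is N = 751.
Check: g(751) = 10/751 = 10/751 < 1/75; g(750) = 1/75 >= 1/75. So N = 751.

751


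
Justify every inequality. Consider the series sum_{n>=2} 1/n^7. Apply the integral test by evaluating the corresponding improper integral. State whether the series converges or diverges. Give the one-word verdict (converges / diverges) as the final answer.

Let f(x) = x^(-7). Then f is positive, continuous, and decreasing on [2, infinity), so the integral test applies.
Compute the improper integral int_{2}^infinity f(x) dx:
  antiderivative F(x) = -1/(6*x^6).
  As x -> infinity, F(x) -> 0 (since p = 7 > 1).
  So int = F(infinity) - F(2) = 0 - (-1/384) = 1/384.
  Finite, so by the integral test, the series converges.

converges


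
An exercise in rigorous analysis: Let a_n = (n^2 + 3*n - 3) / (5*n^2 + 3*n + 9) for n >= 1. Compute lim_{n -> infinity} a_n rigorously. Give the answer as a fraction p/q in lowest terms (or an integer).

Divide numerator and denominator by n^2, the highest power:
numerator / n^2 = 1 + 3/n - 3/n^2
denominator / n^2 = 5 + 3/n + 9/n^2
As n -> infinity, all terms of the form c/n^k (k >= 1) tend to 0.
So numerator / n^2 -> 1 and denominator / n^2 -> 5.
Therefore lim a_n = 1/5.

1/5


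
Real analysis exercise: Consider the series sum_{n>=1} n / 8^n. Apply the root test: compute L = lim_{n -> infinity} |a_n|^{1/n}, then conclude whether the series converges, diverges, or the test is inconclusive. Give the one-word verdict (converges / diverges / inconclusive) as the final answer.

Let a_n denote the general term. Form |a_n|^(1/n) and simplify:
|a_n|^(1/n) = n^(1/n)/8
Take the limit as n -> infinity: L = 1/8.
Since L = 1/8 < 1, the root test implies convergence.

converges


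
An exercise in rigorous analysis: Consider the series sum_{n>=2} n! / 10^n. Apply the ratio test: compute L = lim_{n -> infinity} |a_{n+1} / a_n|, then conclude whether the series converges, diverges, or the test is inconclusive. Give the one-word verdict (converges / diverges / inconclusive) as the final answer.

Let a_n denote the general term. Form the ratio a_{n+1}/a_n and simplify:
a_{n+1}/a_n = n/10 + 1/10
Take the limit as n -> infinity: L = infinity.
Since L = infinity > 1 (or L = infinity), the ratio test implies the series diverges.

diverges


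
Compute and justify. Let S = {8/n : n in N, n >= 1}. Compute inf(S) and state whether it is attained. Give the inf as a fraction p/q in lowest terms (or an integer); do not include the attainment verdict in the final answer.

Analysis:
- Values: 8, 4, 8/3, 2, ... strictly decreasing.
- The maximum is 8 (n=1); sup = 8 (attained).
- The set is bounded below by 0; 8/n -> 0 so 0 is the greatest lower bound.
- 0 is not in the set, so inf = 0 is not attained.
Conclusion: inf(S) = 0, not attained in S.

0


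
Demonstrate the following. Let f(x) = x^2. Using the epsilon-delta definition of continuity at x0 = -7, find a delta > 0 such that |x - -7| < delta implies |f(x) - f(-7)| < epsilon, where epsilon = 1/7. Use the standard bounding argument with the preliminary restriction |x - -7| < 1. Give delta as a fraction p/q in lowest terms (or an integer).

Factor: |x^2 - (-7)^2| = |x - -7| * |x + -7|.
Impose |x - -7| < 1 first. Then |x + -7| = |(x - -7) + 2*(-7)| <= |x - -7| + 2*|-7| < 1 + 14 = 15.
So |x^2 - (-7)^2| < delta * 15.
We need delta * 15 <= 1/7, i.e. delta <= 1/7/15 = 1/105.
Since 1/105 < 1, this is tighter than 1; take delta = 1/105.
So delta = 1/105 works.

1/105


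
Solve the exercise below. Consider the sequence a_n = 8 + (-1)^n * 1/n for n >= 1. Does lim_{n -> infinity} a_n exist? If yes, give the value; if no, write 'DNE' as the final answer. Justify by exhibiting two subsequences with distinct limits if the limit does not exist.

Examine the behaviour of a_n along subsequences.
Even-n subsequence a_{2k} = 8 + 1/(2k) -> 8. Odd-n subsequence a_{2k+1} = 8 - 1/(2k+1) -> 8. Both tend to 8, which suggests the limit is 8; verify directly.
|a_n - 8| = |(-1)^n * 1/n| = 1/n for every n >= 1.
Given epsilon > 0, choose a positive integer N > 1/epsilon. Then for all n >= N, |a_n - 8| = 1/n <= 1/N < epsilon.
So by the definition of the limit, lim a_n exists and equals 8.

8


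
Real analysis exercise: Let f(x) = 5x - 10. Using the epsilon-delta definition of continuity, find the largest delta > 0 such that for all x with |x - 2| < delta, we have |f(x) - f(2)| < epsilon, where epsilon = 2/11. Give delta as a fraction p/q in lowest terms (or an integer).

We compute f(2) = 5*(2) - 10 = 0.
|f(x) - f(2)| = |5x - 10 - (0)| = |5(x - 2)| = 5|x - 2|.
We need 5|x - 2| < 2/11, i.e. |x - 2| < 2/11 / 5 = 2/55.
So any delta <= 2/55 works. Conversely, if delta > 2/55, then x = 2 + 2/55 satisfies |x - 2| = 2/55 < delta but |f(x) - f(2)| = 5 * 2/55 = 2/11, which is not < 2/11; so no larger delta works.
Hence the largest such delta is 2/55.

2/55


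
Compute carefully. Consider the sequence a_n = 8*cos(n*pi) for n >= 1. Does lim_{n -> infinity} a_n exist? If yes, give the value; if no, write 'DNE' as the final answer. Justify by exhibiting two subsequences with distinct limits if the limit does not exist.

Examine the behaviour of a_n along subsequences.
cos(n*pi) = (-1)^n, so a_n = 8*(-1)^n. a_{2k} = 8 -> 8. a_{2k+1} = -8 -> -8.
Since these two subsequential limits are 8 and -8, distinct, the full sequence cannot converge (a convergent sequence has all subsequences tending to the same limit). So lim a_n does not exist.

DNE


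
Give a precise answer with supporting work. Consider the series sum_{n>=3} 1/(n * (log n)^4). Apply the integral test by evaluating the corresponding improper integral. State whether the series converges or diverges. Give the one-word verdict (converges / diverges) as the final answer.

Let f(x) = 1/(x*log(x)^4). Then f is positive, continuous, and decreasing on [3, infinity), so the integral test applies.
Compute the improper integral int_{3}^infinity f(x) dx:
  antiderivative F(x) = -1/(3*log(x)^3).
  F(x) -> 0 as x -> infinity.  int = 0 - F(3) = 1/(3*log(3)^3) < infinity. By the integral test, the series converges.

converges


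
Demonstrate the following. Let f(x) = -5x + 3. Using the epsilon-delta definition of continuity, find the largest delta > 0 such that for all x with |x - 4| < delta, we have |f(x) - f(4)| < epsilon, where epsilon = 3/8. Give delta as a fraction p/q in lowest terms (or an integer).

We compute f(4) = -5*(4) + 3 = -17.
|f(x) - f(4)| = |-5x + 3 - (-17)| = |-5(x - 4)| = 5|x - 4|.
We need 5|x - 4| < 3/8, i.e. |x - 4| < 3/8 / 5 = 3/40.
So any delta <= 3/40 works. Conversely, if delta > 3/40, then x = 4 + 3/40 satisfies |x - 4| = 3/40 < delta but |f(x) - f(4)| = 5 * 3/40 = 3/8, which is not < 3/8; so no larger delta works.
Hence the largest such delta is 3/40.

3/40


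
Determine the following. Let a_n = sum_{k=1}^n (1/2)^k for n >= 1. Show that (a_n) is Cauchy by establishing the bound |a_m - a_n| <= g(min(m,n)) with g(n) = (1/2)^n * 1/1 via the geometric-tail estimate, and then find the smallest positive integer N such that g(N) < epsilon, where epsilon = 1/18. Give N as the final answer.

For m > n >= 1: |a_m - a_n| = sum_{k=n+1}^m (1/2)^k < sum_{k=n+1}^infinity (1/2)^k = (1/2)^(n+1) / (1 - 1/2) = (1/2)^n * (1/2) * (2/1) = (1/2)^n * 1/1.
So g(n) = (1/2)^n / 1. Since g(n) -> 0, (a_n) is Cauchy.
Now solve g(N) < 1/18: (1/2)^N / 1 < 1/18 <=> 2^N > 1 / (1 * 1/18) = 18.
Check powers of 2: 2^4 = 16 <= 18, 2^5 = 32 > 18.
So the smallest such N is 5. Check: g(5) = 1/(1 * 32) = 1/32 < 1/18.

5


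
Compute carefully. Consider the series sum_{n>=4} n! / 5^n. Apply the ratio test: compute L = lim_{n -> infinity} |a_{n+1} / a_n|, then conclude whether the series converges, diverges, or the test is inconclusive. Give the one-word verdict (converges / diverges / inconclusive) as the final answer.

Let a_n denote the general term. Form the ratio a_{n+1}/a_n and simplify:
a_{n+1}/a_n = n/5 + 1/5
Take the limit as n -> infinity: L = infinity.
Since L = infinity > 1 (or L = infinity), the ratio test implies the series diverges.

diverges


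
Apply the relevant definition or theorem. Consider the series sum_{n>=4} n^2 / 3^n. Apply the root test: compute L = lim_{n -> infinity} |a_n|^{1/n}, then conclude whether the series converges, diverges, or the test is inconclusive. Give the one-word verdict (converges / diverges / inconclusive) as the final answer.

Let a_n denote the general term. Form |a_n|^(1/n) and simplify:
|a_n|^(1/n) = n^(2/n)/3
Take the limit as n -> infinity: L = 1/3.
Since L = 1/3 < 1, the root test implies convergence.

converges


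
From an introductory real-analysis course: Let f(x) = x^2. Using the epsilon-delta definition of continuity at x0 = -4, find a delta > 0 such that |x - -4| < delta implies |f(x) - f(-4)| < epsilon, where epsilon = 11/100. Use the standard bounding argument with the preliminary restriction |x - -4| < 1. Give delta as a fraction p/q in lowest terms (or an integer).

Factor: |x^2 - (-4)^2| = |x - -4| * |x + -4|.
Impose |x - -4| < 1 first. Then |x + -4| = |(x - -4) + 2*(-4)| <= |x - -4| + 2*|-4| < 1 + 8 = 9.
So |x^2 - (-4)^2| < delta * 9.
We need delta * 9 <= 11/100, i.e. delta <= 11/100/9 = 11/900.
Since 11/900 < 1, this is tighter than 1; take delta = 11/900.
So delta = 11/900 works.

11/900


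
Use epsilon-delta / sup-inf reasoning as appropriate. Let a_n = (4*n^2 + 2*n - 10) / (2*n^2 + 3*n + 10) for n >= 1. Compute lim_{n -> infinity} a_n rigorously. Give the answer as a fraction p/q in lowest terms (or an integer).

Divide numerator and denominator by n^2, the highest power:
numerator / n^2 = 4 + 2/n - 10/n^2
denominator / n^2 = 2 + 3/n + 10/n^2
As n -> infinity, all terms of the form c/n^k (k >= 1) tend to 0.
So numerator / n^2 -> 4 and denominator / n^2 -> 2.
Therefore lim a_n = 2.

2


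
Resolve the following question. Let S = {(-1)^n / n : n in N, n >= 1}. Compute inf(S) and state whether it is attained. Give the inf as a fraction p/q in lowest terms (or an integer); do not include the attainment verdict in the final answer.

Analysis:
- Values: -1, 1/2, -1/3, 1/4, -1/5, ...
- Positive terms (even n): 1/(2+0), 1/(4+0), ... decreasing -> max = 1/2 (n=2).
- Negative terms (odd n): -1/(1+0), -1/(3+0), ... increasing -> min = -1 (n=1).
- So sup = 1/2 (attained at n=2); inf = -1 (attained at n=1).
Conclusion: inf(S) = -1, attained in S.

-1


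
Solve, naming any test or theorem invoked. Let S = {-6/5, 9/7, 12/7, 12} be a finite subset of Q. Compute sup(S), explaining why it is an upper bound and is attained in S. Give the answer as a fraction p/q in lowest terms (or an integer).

S is finite, so sup(S) = max(S).
Sorted decreasing:
12, 12/7, 9/7, -6/5
The extremum is 12.
For every x in S, x <= 12. And 12 is in S, so it is attained.
Therefore sup(S) = 12.

12


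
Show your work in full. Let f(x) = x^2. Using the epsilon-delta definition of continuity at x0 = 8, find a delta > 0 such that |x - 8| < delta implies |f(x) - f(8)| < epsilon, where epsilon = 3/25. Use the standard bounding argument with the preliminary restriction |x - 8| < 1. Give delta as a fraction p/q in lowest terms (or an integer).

Factor: |x^2 - (8)^2| = |x - 8| * |x + 8|.
Impose |x - 8| < 1 first. Then |x + 8| = |(x - 8) + 2*(8)| <= |x - 8| + 2*|8| < 1 + 16 = 17.
So |x^2 - (8)^2| < delta * 17.
We need delta * 17 <= 3/25, i.e. delta <= 3/25/17 = 3/425.
Since 3/425 < 1, this is tighter than 1; take delta = 3/425.
So delta = 3/425 works.

3/425


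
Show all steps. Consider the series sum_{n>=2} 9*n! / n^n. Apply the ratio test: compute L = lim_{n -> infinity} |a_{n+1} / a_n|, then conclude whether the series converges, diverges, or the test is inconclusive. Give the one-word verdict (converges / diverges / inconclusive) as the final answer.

Let a_n denote the general term. Form the ratio a_{n+1}/a_n and simplify:
a_{n+1}/a_n = (n/(n + 1))^n
Take the limit as n -> infinity: L = exp(-1).
Since L = exp(-1) < 1, the ratio test implies the series converges.

converges


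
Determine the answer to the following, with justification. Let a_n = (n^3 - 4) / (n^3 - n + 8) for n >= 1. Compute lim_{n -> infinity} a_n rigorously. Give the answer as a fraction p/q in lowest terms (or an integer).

Divide numerator and denominator by n^3, the highest power:
numerator / n^3 = 1 - 4/n^3
denominator / n^3 = 1 - 1/n^2 + 8/n^3
As n -> infinity, all terms of the form c/n^k (k >= 1) tend to 0.
So numerator / n^3 -> 1 and denominator / n^3 -> 1.
Therefore lim a_n = 1.

1


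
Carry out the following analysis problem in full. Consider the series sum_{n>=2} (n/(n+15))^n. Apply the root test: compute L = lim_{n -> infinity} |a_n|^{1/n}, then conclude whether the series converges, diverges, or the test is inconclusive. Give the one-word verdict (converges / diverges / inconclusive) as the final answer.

Let a_n denote the general term. Form |a_n|^(1/n) and simplify:
|a_n|^(1/n) = n/(n + 15)
Take the limit as n -> infinity: L = 1.
Since L = 1, the root test is inconclusive. (In fact a_n = (n/(n+15))^n -> e^(-15) != 0, so the nth-term test shows divergence; but the root test itself gives no conclusion.)

inconclusive


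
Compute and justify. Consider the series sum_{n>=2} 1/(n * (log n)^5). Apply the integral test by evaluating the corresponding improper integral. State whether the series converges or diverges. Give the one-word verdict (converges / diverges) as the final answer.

Let f(x) = 1/(x*log(x)^5). Then f is positive, continuous, and decreasing on [2, infinity), so the integral test applies.
Compute the improper integral int_{2}^infinity f(x) dx:
  antiderivative F(x) = -1/(4*log(x)^4).
  F(x) -> 0 as x -> infinity.  int = 0 - F(2) = 1/(4*log(2)^4) < infinity. By the integral test, the series converges.

converges


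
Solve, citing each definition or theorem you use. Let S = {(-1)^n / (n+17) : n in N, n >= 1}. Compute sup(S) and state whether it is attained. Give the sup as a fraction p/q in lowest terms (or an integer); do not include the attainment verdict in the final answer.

Analysis:
- Values: -1/18, 1/19, -1/20, 1/21, -1/22, ...
- Positive terms (even n): 1/(2+17), 1/(4+17), ... decreasing -> max = 1/19 (n=2).
- Negative terms (odd n): -1/(1+17), -1/(3+17), ... increasing -> min = -1/18 (n=1).
- So sup = 1/19 (attained at n=2); inf = -1/18 (attained at n=1).
Conclusion: sup(S) = 1/19, attained in S.

1/19


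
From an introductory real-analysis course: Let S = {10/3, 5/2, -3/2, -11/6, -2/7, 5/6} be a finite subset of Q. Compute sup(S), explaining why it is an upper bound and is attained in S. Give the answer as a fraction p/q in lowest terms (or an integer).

S is finite, so sup(S) = max(S).
Sorted decreasing:
10/3, 5/2, 5/6, -2/7, -3/2, -11/6
The extremum is 10/3.
For every x in S, x <= 10/3. And 10/3 is in S, so it is attained.
Therefore sup(S) = 10/3.

10/3


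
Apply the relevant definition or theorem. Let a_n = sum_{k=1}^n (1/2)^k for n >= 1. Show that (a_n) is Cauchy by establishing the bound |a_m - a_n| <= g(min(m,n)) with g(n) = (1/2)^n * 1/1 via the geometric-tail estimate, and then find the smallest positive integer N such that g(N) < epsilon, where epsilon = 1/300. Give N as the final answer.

For m > n >= 1: |a_m - a_n| = sum_{k=n+1}^m (1/2)^k < sum_{k=n+1}^infinity (1/2)^k = (1/2)^(n+1) / (1 - 1/2) = (1/2)^n * (1/2) * (2/1) = (1/2)^n * 1/1.
So g(n) = (1/2)^n / 1. Since g(n) -> 0, (a_n) is Cauchy.
Now solve g(N) < 1/300: (1/2)^N / 1 < 1/300 <=> 2^N > 1 / (1 * 1/300) = 300.
Check powers of 2: 2^8 = 256 <= 300, 2^9 = 512 > 300.
So the smallest such N is 9. Check: g(9) = 1/(1 * 512) = 1/512 < 1/300.

9


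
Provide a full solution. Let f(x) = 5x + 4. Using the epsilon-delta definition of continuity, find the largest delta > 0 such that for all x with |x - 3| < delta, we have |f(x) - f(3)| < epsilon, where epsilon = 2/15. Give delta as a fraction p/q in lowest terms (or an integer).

We compute f(3) = 5*(3) + 4 = 19.
|f(x) - f(3)| = |5x + 4 - (19)| = |5(x - 3)| = 5|x - 3|.
We need 5|x - 3| < 2/15, i.e. |x - 3| < 2/15 / 5 = 2/75.
So any delta <= 2/75 works. Conversely, if delta > 2/75, then x = 3 + 2/75 satisfies |x - 3| = 2/75 < delta but |f(x) - f(3)| = 5 * 2/75 = 2/15, which is not < 2/15; so no larger delta works.
Hence the largest such delta is 2/75.

2/75


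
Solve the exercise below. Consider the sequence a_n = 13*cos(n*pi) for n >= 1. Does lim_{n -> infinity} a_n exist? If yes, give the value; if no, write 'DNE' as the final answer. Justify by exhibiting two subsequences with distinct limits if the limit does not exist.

Examine the behaviour of a_n along subsequences.
cos(n*pi) = (-1)^n, so a_n = 13*(-1)^n. a_{2k} = 13 -> 13. a_{2k+1} = -13 -> -13.
Since these two subsequential limits are 13 and -13, distinct, the full sequence cannot converge (a convergent sequence has all subsequences tending to the same limit). So lim a_n does not exist.

DNE


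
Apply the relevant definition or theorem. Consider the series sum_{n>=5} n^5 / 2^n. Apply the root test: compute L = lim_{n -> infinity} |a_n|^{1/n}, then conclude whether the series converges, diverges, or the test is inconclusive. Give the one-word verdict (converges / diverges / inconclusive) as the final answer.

Let a_n denote the general term. Form |a_n|^(1/n) and simplify:
|a_n|^(1/n) = n^(5/n)/2
Take the limit as n -> infinity: L = 1/2.
Since L = 1/2 < 1, the root test implies convergence.

converges


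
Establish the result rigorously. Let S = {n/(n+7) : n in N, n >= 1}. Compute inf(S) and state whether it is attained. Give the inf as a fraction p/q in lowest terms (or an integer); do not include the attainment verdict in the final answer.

Analysis:
- Values: 1/8, 2/9, 3/10, 4/11, ... strictly increasing.
- Minimum is 1/8 (n=1); inf = 1/8 (attained).
- n/(n+7) = 1 - 7/(n+7) -> 1 from below as n -> infinity, and never equals 1.
- So sup = 1 (not attained).
Conclusion: inf(S) = 1/8, attained in S.

1/8


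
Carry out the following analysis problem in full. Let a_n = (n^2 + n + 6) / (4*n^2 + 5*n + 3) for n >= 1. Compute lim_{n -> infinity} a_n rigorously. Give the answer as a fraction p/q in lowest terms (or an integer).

Divide numerator and denominator by n^2, the highest power:
numerator / n^2 = 1 + 1/n + 6/n^2
denominator / n^2 = 4 + 5/n + 3/n^2
As n -> infinity, all terms of the form c/n^k (k >= 1) tend to 0.
So numerator / n^2 -> 1 and denominator / n^2 -> 4.
Therefore lim a_n = 1/4.

1/4


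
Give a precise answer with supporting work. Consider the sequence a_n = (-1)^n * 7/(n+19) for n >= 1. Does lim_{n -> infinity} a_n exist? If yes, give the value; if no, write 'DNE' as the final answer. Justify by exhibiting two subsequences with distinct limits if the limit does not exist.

Examine the behaviour of a_n along subsequences.
Even-n subsequence a_{2k} = 7/(2k+19) -> 0. Odd-n subsequence a_{2k+1} = -7/(2k+20) -> 0. Both tend to 0, which suggests the limit is 0; verify directly.
|a_n - 0| = 7/(n+19) < 7/n for every n >= 1.
Given epsilon > 0, choose a positive integer N > 7/epsilon. Then for all n >= N, |a_n| < 7/n <= 7/N < epsilon.
So by the definition of the limit, lim a_n exists and equals 0.

0


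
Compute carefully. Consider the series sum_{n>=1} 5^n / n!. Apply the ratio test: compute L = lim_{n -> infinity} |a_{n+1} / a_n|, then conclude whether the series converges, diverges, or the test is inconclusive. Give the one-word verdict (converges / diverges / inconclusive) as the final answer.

Let a_n denote the general term. Form the ratio a_{n+1}/a_n and simplify:
a_{n+1}/a_n = 5/(n + 1)
Take the limit as n -> infinity: L = 0.
Since L = 0 < 1, the ratio test implies the series converges.

converges


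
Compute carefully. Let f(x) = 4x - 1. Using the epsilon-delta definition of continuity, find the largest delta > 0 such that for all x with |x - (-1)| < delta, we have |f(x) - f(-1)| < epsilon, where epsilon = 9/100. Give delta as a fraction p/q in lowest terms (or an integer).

We compute f(-1) = 4*(-1) - 1 = -5.
|f(x) - f(-1)| = |4x - 1 - (-5)| = |4(x - (-1))| = 4|x - (-1)|.
We need 4|x - (-1)| < 9/100, i.e. |x - (-1)| < 9/100 / 4 = 9/400.
So any delta <= 9/400 works. Conversely, if delta > 9/400, then x = -1 + 9/400 satisfies |x - (-1)| = 9/400 < delta but |f(x) - f(-1)| = 4 * 9/400 = 9/100, which is not < 9/100; so no larger delta works.
Hence the largest such delta is 9/400.

9/400


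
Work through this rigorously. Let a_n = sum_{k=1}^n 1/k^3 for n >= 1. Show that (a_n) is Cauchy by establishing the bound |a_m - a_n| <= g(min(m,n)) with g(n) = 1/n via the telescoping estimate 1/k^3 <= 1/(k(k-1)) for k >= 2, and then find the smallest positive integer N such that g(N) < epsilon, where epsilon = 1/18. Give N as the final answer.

For m > n >= 1: |a_m - a_n| = sum_{k=n+1}^m 1/k^3.
Use 1/k^3 <= 1/(k(k-1)) = 1/(k-1) - 1/k for k >= 2 (which holds since k^3 >= k^2 >= k(k-1) for k >= 2):
sum_{k=n+1}^m 1/k^3 <= sum_{k=n+1}^m (1/(k-1) - 1/k) = 1/n - 1/m <= 1/n.
By symmetry the same bound holds with n,m swapped, so |a_m - a_n| <= 1/min(m,n) = g(min(m,n)). Since g(n) -> 0, (a_n) is Cauchy.
Now solve g(N) < 1/18: 1/N < 1/18 <=> N > 1/(1/18) = 18.
The smallest integer strictly greater than 18 is N = 19.
Check: g(19) = 1/19 < 1/18; g(18) = 1/18 >= 1/18. So N = 19.

19


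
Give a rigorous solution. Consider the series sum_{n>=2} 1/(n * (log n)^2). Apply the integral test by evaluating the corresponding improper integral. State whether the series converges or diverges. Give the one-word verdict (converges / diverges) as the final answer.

Let f(x) = 1/(x*log(x)^2). Then f is positive, continuous, and decreasing on [2, infinity), so the integral test applies.
Compute the improper integral int_{2}^infinity f(x) dx:
  antiderivative F(x) = -1/log(x).
  F(x) -> 0 as x -> infinity.  int = 0 - F(2) = 1/log(2) < infinity. By the integral test, the series converges.

converges


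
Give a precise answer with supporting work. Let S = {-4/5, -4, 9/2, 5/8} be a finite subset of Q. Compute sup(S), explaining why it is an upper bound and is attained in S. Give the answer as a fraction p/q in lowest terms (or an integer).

S is finite, so sup(S) = max(S).
Sorted decreasing:
9/2, 5/8, -4/5, -4
The extremum is 9/2.
For every x in S, x <= 9/2. And 9/2 is in S, so it is attained.
Therefore sup(S) = 9/2.

9/2


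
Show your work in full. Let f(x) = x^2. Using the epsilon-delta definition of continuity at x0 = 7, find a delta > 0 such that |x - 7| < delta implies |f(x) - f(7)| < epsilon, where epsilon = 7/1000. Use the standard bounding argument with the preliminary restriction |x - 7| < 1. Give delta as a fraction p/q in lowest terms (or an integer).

Factor: |x^2 - (7)^2| = |x - 7| * |x + 7|.
Impose |x - 7| < 1 first. Then |x + 7| = |(x - 7) + 2*(7)| <= |x - 7| + 2*|7| < 1 + 14 = 15.
So |x^2 - (7)^2| < delta * 15.
We need delta * 15 <= 7/1000, i.e. delta <= 7/1000/15 = 7/15000.
Since 7/15000 < 1, this is tighter than 1; take delta = 7/15000.
So delta = 7/15000 works.

7/15000


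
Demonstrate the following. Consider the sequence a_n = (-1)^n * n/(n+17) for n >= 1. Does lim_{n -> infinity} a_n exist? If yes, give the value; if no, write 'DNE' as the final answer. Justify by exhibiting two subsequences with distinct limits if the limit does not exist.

Examine the behaviour of a_n along subsequences.
a_{2k} = 2k/(2k+17) -> 1. a_{2k+1} = -(2k+1)/(2k+18) -> -1.
Since these two subsequential limits are 1 and -1, distinct, the full sequence cannot converge (a convergent sequence has all subsequences tending to the same limit). So lim a_n does not exist.

DNE


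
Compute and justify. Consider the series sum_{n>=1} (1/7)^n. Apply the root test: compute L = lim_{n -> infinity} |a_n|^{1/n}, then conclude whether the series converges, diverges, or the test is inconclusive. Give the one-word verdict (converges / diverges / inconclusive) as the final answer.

Let a_n denote the general term. Form |a_n|^(1/n) and simplify:
|a_n|^(1/n) = 1/7
Take the limit as n -> infinity: L = 1/7.
Since L = 1/7 < 1, the root test implies convergence.

converges


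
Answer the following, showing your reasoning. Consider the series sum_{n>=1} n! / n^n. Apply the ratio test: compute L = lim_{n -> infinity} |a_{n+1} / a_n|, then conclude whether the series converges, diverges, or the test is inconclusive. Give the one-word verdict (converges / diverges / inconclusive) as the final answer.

Let a_n denote the general term. Form the ratio a_{n+1}/a_n and simplify:
a_{n+1}/a_n = (n/(n + 1))^n
Take the limit as n -> infinity: L = exp(-1).
Since L = exp(-1) < 1, the ratio test implies the series converges.

converges


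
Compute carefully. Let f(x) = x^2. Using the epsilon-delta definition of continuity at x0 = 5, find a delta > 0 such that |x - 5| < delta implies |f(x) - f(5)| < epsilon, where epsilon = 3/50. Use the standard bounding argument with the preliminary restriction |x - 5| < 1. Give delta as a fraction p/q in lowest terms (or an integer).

Factor: |x^2 - (5)^2| = |x - 5| * |x + 5|.
Impose |x - 5| < 1 first. Then |x + 5| = |(x - 5) + 2*(5)| <= |x - 5| + 2*|5| < 1 + 10 = 11.
So |x^2 - (5)^2| < delta * 11.
We need delta * 11 <= 3/50, i.e. delta <= 3/50/11 = 3/550.
Since 3/550 < 1, this is tighter than 1; take delta = 3/550.
So delta = 3/550 works.

3/550


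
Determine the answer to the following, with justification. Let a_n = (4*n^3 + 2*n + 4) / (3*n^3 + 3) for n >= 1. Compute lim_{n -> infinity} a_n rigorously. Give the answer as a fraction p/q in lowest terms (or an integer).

Divide numerator and denominator by n^3, the highest power:
numerator / n^3 = 4 + 2/n^2 + 4/n^3
denominator / n^3 = 3 + 3/n^3
As n -> infinity, all terms of the form c/n^k (k >= 1) tend to 0.
So numerator / n^3 -> 4 and denominator / n^3 -> 3.
Therefore lim a_n = 4/3.

4/3


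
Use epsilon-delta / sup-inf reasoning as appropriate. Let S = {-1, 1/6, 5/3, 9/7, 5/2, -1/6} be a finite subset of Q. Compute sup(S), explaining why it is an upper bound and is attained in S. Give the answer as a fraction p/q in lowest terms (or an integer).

S is finite, so sup(S) = max(S).
Sorted decreasing:
5/2, 5/3, 9/7, 1/6, -1/6, -1
The extremum is 5/2.
For every x in S, x <= 5/2. And 5/2 is in S, so it is attained.
Therefore sup(S) = 5/2.

5/2


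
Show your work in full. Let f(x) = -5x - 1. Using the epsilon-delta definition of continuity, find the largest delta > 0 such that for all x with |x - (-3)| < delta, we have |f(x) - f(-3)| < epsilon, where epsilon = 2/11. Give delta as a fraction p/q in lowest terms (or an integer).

We compute f(-3) = -5*(-3) - 1 = 14.
|f(x) - f(-3)| = |-5x - 1 - (14)| = |-5(x - (-3))| = 5|x - (-3)|.
We need 5|x - (-3)| < 2/11, i.e. |x - (-3)| < 2/11 / 5 = 2/55.
So any delta <= 2/55 works. Conversely, if delta > 2/55, then x = -3 + 2/55 satisfies |x - (-3)| = 2/55 < delta but |f(x) - f(-3)| = 5 * 2/55 = 2/11, which is not < 2/11; so no larger delta works.
Hence the largest such delta is 2/55.

2/55
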